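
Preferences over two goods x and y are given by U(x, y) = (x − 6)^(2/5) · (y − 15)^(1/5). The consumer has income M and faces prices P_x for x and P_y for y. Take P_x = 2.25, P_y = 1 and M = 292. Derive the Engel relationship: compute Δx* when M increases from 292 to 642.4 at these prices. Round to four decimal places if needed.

Δx* = 103.8222

Let x' = x−6, y' = y−15. MRS = 2·y'/x' = P_x/P_y.
Substituting into the budget: x* = 6 + 2/3·(M − 6·P_x − 15·P_y)/P_x, and y* = 15 + 1/3·(…)/P_y.
Discretionary income = 292 − 6·2.25 − 15·1 = 263.5; x* = 6 + 2/3·263.5/2.25 = 84.0741.
At M' = 642.4: x* = 187.8963. Change: 187.8963 − 84.0741 = 103.8222.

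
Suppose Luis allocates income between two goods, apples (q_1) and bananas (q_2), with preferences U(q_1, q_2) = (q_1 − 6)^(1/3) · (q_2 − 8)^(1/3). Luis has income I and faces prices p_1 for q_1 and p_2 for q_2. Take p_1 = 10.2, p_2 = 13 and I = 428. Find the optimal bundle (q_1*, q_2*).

q_1* = 18.8824, q_2* = 18.1077

Let q_1' = q_1−6, q_2' = q_2−8. MRS = q_2'/q_1' = p_1/p_2.
After buying the subsistence bundle (6, 8), a share 0.5 of the remaining income goes to q_1: q_1* = 6 + 0.5·(I − 6p_1 − 8p_2)/p_1.
Discretionary income = 428 − 6·10.2 − 8·13 = 262.8; q_1* = 6 + 0.5·262.8/10.2 = 18.8824; q_2* = 8 + 0.5·262.8/13 = 18.1077.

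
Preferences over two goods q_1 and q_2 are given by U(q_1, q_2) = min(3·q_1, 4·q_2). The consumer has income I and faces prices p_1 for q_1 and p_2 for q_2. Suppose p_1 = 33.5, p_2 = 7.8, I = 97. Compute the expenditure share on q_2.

With perfect complements, no substitution: consume in ratio q_1:q_2 = 4:3.
Budget: p_1·q_1 + p_2·(3/4)·q_1 = I, so (4·p_1 + 3·p_2)·q_1 = 4·I.
Demand: q_1*(p_1,p_2,I) = 4·I/(4·p_1 + 3·p_2), q_2* = 3·I/(4·p_1 + 3·p_2).
Here 4·33.5 + 3·7.8 = 157.4, giving q_1* = 2.4651 and q_2* = 1.8488.
Expenditure on q_2: 7.8·1.8488 = 14.4206; share = 0.1487.

share on q_2 = 0.1487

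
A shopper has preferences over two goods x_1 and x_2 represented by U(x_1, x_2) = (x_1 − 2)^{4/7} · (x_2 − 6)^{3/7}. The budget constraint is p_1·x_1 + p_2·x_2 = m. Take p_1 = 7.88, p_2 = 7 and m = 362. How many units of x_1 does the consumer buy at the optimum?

Let x_1' = x_1−2, x_2' = x_2−6. MRS = (4/3)·x_2'/x_1' = p_1/p_2.
Substituting into the budget: x_1* = 2 + 4/7·(m − 2·p_1 − 6·p_2)/p_1, and x_2* = 6 + 3/7·(…)/p_2.
Discretionary income = 362 − 2·7.88 − 6·7 = 304.24; x_1* = 2 + 4/7·304.24/7.88 = 24.0624.

x_1* = 24.0624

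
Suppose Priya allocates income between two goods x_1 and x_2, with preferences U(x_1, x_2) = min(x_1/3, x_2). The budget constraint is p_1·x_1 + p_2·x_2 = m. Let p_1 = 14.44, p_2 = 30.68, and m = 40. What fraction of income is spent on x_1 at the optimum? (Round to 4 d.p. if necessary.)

With perfect complements, no substitution: consume in ratio x_1:x_2 = 3:1.
Budget: p_1·x_1 + p_2·(1/3)·x_1 = m, so (3·p_1 + p_2)·x_1 = 3·m.
Demand: x_1*(p_1,p_2,m) = 3·m/(3·p_1 + p_2), x_2* = m/(3·p_1 + p_2).
Here 3·14.44 + 30.68 = 74, giving x_1* = 1.6216 and x_2* = 0.5405.
Expenditure on x_1: 14.44·1.6216 = 23.4162; share = 0.5854.

share on x_1 = 0.5854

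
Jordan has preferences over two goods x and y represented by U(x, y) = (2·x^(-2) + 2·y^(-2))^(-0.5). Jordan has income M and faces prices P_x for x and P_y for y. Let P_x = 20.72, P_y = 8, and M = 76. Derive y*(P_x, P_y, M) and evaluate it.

y* = 3.2918

MU_x ∝ 2·x^(-3), MU_y ∝ 2·y^(-3), so MRS = (y/x)^(3) = P_x/P_y.
Solve for the ratio: y/x = [P_x/P_y]^(1/3).
Substitute y = (y/x)·x into the budget: x* = M/(P_x + P_y·(y/x)).
Numerically y/x = 1.373304, so x* = 76/(20.72 + 8·1.373304) = 2.397 and y* = 1.373304·2.397 = 3.2918.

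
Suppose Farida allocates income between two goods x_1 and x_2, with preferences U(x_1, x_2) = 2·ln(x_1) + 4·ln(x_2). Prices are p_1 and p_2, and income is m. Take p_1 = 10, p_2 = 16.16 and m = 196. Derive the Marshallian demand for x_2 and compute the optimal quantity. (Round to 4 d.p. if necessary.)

The MRS is (1/2)·x_2/x_1. Set MRS = p_1/p_2.
Rearranging, p_2·x_2 = 2·p_1·x_1. Substituting into the budget gives p_1·x_1·(1 + 2) = m.
Demand: x_1*(p_1,p_2,m) = 1/3·m/p_1 and x_2* = 2/3·m/p_2.
At p_1=10, p_2=16.16, m=196: x_2* = 2/3·196/16.16 = 8.0858.

x_2* = 8.0858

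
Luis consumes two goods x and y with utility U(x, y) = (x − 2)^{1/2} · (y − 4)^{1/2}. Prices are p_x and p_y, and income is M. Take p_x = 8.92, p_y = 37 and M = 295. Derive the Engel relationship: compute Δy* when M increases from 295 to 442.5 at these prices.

MRS = (y−4)/(x−2). Tangency with p_x/p_y gives y−4 = (p_x/p_y)·(x−2).
Substituting into the budget: x* = 2 + 0.5·(M − 2·p_x − 4·p_y)/p_x, and y* = 4 + 0.5·(…)/p_y.
Discretionary income = 295 − 2·8.92 − 4·37 = 129.16; y* = 4 + 0.5·129.16/37 = 5.7454.
At M' = 442.5: y* = 7.7386. Change: 7.7386 − 5.7454 = 1.9932.

Δy* = 1.9932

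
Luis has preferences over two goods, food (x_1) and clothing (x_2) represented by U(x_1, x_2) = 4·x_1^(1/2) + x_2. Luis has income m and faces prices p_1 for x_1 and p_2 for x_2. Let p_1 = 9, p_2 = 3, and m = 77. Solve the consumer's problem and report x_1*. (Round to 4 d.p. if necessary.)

x_1* = 0.4444

Solve: √x_1 = 2·p_2/p_1, so x_1*(p_1,p_2) = (2·p_2/p_1)², and x_2* = (m − p_1·x_1*)/p_2.
Plugging in: x_1* = (2·3/9)² = 0.4444.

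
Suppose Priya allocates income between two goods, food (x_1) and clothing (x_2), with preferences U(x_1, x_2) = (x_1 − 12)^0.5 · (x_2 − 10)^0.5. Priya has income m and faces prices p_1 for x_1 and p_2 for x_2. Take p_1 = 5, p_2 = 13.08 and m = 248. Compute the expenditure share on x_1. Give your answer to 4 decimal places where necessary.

MRS = (x_2−10)/(x_1−12). Tangency with p_1/p_2 gives x_2−10 = (p_1/p_2)·(x_1−12).
Substituting into the budget: x_1* = 12 + 0.5·(m − 12·p_1 − 10·p_2)/p_1, and x_2* = 10 + 0.5·(…)/p_2.
Discretionary income = 248 − 12·5 − 10·13.08 = 57.2; x_1* = 12 + 0.5·57.2/5 = 17.72; x_2* = 10 + 0.5·57.2/13.08 = 12.1865.
Expenditure on x_1: 5·17.72 = 88.6; share = 0.3573.

share on x_1 = 0.3573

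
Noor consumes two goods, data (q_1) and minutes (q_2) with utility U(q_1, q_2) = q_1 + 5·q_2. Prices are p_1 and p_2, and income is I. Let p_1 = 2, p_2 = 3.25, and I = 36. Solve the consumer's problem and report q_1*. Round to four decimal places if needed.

q_1* = 0

Perfect substitutes: compare marginal utility per dollar. 1/p_1 vs 5/p_2 → 0.5 vs 1.5385.
q_2 gives more utility per dollar, so spend all income on q_2: q_2* = I/p_2, q_1* = 0.
Numerically: q_1* = 0, q_2* = 11.0769.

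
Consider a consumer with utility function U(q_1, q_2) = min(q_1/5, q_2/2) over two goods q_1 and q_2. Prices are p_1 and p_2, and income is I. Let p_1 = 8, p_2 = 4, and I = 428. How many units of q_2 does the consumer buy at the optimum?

Leontief preferences: the optimum is at the kink where q_1/5 = q_2/2, i.e. q_2 = (2/5)·q_1.
Budget: p_1·q_1 + p_2·(2/5)·q_1 = I, so (5·p_1 + 2·p_2)·q_1 = 5·I.
Demand: q_1*(p_1,p_2,I) = 5·I/(5·p_1 + 2·p_2), q_2* = 2·I/(5·p_1 + 2·p_2).
Here 5·8 + 2·4 = 48, giving q_2* = 17.8333.

q_2* = 17.8333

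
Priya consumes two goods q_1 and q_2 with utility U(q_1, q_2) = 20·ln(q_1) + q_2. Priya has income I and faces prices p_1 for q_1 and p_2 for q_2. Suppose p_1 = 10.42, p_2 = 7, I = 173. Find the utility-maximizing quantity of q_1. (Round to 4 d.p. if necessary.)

q_1* = 13.4357

MU_q_1 = 20/q_1, MU_q_2 = 1. Tangency: 20/q_1 = p_1/p_2.
So q_1*(p_1,p_2) = 20·p_2/p_1, independent of income; and q_2* = (I − 20·p_2)/p_2.
At the given prices: q_1* = 20·7/10.42 = 13.4357.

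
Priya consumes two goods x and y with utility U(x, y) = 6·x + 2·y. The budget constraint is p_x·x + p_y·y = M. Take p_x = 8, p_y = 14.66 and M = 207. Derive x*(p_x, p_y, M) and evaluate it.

x gives more utility per dollar, so spend all income on x: x* = M/p_x, y* = 0.
Numerically: x* = 25.875, y* = 0.

x* = 25.875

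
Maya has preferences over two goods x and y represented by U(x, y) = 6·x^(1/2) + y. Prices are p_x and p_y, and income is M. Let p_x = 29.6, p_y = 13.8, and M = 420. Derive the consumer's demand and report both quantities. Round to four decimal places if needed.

Thus x* = (3·p_y/p_x)² — independent of M — with the rest of income spent on y.
Plugging in: x* = (3·13.8/29.6)² = 1.9562, y* = 26.2388.

x* = 1.9562, y* = 26.2388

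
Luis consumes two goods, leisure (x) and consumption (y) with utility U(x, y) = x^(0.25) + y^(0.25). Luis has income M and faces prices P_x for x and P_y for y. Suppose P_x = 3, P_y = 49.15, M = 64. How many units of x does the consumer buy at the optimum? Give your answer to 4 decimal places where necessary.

x* = 15.3066

Numerically y/x = 0.024032, so x* = 64/(3 + 49.15·0.024032) = 15.3066.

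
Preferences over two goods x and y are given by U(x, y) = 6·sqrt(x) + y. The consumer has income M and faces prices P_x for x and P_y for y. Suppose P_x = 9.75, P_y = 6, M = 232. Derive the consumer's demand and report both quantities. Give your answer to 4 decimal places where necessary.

Set MRS = P_x/P_y: 3·x^(−1/2) = P_x/P_y.
Thus x* = (3·P_y/P_x)² — independent of M — with the rest of income spent on y.
Plugging in: x* = (3·6/9.75)² = 3.4083, y* = 33.1282.

x* = 3.4083, y* = 33.1282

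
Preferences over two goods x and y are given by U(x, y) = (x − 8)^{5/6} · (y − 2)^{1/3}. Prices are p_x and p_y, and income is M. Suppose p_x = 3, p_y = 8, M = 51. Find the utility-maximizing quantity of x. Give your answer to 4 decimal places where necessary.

Substituting into the budget: x* = 8 + 5/7·(M − 8·p_x − 2·p_y)/p_x, and y* = 2 + 2/7·(…)/p_y.
Discretionary income = 51 − 8·3 − 2·8 = 11; x* = 8 + 5/7·11/3 = 10.619.

x* = 10.619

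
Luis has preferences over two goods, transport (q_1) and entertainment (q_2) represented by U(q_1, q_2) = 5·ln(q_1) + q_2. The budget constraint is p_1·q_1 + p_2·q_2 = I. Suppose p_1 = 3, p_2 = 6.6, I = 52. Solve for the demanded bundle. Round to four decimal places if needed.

Set MRS = p_1/p_2: (5/q_1)/1 = p_1/p_2.
So q_1*(p_1,p_2) = 5·p_2/p_1, independent of income; and q_2* = (I − 5·p_2)/p_2.
At the given prices: q_1* = 5·6.6/3 = 11, and q_2* = 2.8788.

q_1* = 11, q_2* = 2.8788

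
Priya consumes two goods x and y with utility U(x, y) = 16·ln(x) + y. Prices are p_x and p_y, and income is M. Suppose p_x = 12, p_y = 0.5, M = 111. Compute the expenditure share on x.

share on x = 0.0721

At the given prices: x* = 16·0.5/12 = 0.6667, and y* = 206.
Expenditure on x: 12·0.6667 = 8; share = 0.0721.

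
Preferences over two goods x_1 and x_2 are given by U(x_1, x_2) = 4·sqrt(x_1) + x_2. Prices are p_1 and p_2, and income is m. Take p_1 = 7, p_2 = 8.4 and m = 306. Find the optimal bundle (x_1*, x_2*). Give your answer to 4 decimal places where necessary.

MU_x_1 = 2/√x_1, MU_x_2 = 1. Tangency: 2/√x_1 = p_1/p_2.
Solve: √x_1 = 2·p_2/p_1, so x_1*(p_1,p_2) = (2·p_2/p_1)², and x_2* = (m − p_1·x_1*)/p_2.
Plugging in: x_1* = (2·8.4/7)² = 5.76, x_2* = 31.6286.

x_1* = 5.76, x_2* = 31.6286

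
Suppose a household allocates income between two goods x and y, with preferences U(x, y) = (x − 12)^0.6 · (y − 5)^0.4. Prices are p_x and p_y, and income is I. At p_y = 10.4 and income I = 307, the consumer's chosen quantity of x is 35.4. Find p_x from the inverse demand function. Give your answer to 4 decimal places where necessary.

This is Cobb-Douglas in (x−12, y−5): tangency gives 0.6·p_y·(y−5) = 0.4·p_x·(x−12).
After buying the subsistence bundle (12, 5), a share 0.6 of the remaining income goes to x: x* = 12 + 0.6·(I − 12p_x − 5p_y)/p_x.
Set x* = 35.4 in the demand function and solve for p_x: p_x = 5.

p_x = 5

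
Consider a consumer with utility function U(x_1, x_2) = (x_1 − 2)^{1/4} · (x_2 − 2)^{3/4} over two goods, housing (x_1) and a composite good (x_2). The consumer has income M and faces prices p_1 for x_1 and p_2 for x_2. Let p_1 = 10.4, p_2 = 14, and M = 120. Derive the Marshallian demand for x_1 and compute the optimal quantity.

x_1* = 3.7115

Let x_1' = x_1−2, x_2' = x_2−2. MRS = (1/3)·x_2'/x_1' = p_1/p_2.
After buying the subsistence bundle (2, 2), a share 0.25 of the remaining income goes to x_1: x_1* = 2 + 0.25·(M − 2p_1 − 2p_2)/p_1.
Discretionary income = 120 − 2·10.4 − 2·14 = 71.2; x_1* = 2 + 0.25·71.2/10.4 = 3.7115.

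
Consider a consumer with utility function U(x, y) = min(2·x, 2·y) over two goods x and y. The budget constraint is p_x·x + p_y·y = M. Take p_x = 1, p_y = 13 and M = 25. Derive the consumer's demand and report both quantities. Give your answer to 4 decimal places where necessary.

x* = 1.7857, y* = 1.7857

With perfect complements, no substitution: consume in ratio x:y = 2:2.
Budget: p_x·x + p_y·x = M, so (2·p_x + 2·p_y)·x = 2·M.
Demand: x*(p_x,p_y,M) = 2·M/(2·p_x + 2·p_y), y* = 2·M/(2·p_x + 2·p_y).
Here 2·1 + 2·13 = 28, giving x* = 1.7857 and y* = 1.7857.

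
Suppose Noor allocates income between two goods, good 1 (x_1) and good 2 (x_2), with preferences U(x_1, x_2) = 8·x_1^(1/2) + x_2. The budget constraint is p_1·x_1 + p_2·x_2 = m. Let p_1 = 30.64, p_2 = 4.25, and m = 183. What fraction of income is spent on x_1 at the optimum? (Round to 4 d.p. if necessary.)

Utility is quasi-linear in x_2; the FOC for x_1 is 4/√x_1 = p_1/p_2.
Solve: √x_1 = 4·p_2/p_1, so x_1*(p_1,p_2) = (4·p_2/p_1)², and x_2* = (m − p_1·x_1*)/p_2.
Plugging in: x_1* = (4·4.25/30.64)² = 0.3078, x_2* = 40.8395.
Expenditure on x_1: 30.64·0.3078 = 9.4321; share = 0.0515.

share on x_1 = 0.0515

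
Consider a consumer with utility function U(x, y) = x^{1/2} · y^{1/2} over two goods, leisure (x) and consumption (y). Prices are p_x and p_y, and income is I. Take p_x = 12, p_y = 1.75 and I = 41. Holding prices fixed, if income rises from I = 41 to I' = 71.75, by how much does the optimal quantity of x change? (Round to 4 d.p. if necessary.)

Δx* = 1.2813

Demand: x*(p_x,p_y,I) = 0.5·I/p_x and y* = 0.5·I/p_y.
At p_x=12, p_y=1.75, I=41: x* = 0.5·41/12 = 1.7083.
At I' = 71.75: x* = 2.9896. Change: 2.9896 − 1.7083 = 1.2813.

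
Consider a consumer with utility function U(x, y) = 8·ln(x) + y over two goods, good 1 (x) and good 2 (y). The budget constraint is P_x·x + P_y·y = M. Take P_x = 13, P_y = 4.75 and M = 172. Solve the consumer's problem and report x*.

Set MRS = P_x/P_y: (8/x)/1 = P_x/P_y.
So x*(P_x,P_y) = 8·P_y/P_x, independent of income; and y* = (M − 8·P_y)/P_y.
At the given prices: x* = 8·4.75/13 = 2.9231.

x* = 2.9231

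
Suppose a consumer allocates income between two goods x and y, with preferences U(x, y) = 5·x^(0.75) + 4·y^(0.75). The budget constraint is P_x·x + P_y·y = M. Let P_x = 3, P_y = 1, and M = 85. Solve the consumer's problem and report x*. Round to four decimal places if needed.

x* = 2.3495

With the ratio pinned down, the budget gives x* = M/(P_x + P_y·(y/x)) and y* = (y/x)·x*.
Numerically y/x = 33.1776, so x* = 85/(3 + 1·33.1776) = 2.3495.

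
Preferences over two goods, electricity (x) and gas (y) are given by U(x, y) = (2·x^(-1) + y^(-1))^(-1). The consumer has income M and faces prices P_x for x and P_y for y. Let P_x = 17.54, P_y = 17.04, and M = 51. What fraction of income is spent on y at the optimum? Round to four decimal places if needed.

Numerically y/x = 0.717406, so x* = 51/(17.54 + 17.04·0.717406) = 1.7134 and y* = 0.717406·1.7134 = 1.2292.
Expenditure on y: 17.04·1.2292 = 20.9462; share = 0.4107.

share on y = 0.4107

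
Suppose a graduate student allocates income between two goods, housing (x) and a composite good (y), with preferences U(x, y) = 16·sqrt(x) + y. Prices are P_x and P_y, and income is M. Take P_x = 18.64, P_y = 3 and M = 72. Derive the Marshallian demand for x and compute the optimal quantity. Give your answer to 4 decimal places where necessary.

Solve: √x = 8·P_y/P_x, so x*(P_x,P_y) = (8·P_y/P_x)², and y* = (M − P_x·x*)/P_y.
Plugging in: x* = (8·3/18.64)² = 1.6578.

x* = 1.6578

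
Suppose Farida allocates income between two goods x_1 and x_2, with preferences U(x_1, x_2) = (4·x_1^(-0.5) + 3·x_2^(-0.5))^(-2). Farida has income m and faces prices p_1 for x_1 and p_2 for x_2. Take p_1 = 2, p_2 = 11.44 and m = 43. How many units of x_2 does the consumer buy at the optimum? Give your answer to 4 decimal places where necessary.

x_2* = 2.2409

From the CES first-order condition, (4/3)·(x_2/x_1)^(1.5) = p_1/p_2.
Hence x_2/x_1 = ((3/4)·p_1/p_2)^(1/(1.5)), i.e. raised to the 2/3 power.
Substitute x_2 = (x_2/x_1)·x_1 into the budget: x_1* = m/(p_1 + p_2·(x_2/x_1)).
Numerically x_2/x_1 = 0.258093, so x_1* = 43/(2 + 11.44·0.258093) = 8.6823 and x_2* = 0.258093·8.6823 = 2.2409.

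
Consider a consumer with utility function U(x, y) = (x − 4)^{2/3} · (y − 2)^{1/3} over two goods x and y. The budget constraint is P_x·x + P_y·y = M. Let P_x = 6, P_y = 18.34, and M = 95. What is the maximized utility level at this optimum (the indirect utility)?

Discretionary income = 95 − 4·6 − 2·18.34 = 34.32; x* = 4 + 2/3·34.32/6 = 7.8133; y* = 2 + 1/3·34.32/18.34 = 2.6238.
Utility at the optimum: U(7.8133, 2.6238) = 2.0855.

V = 2.0855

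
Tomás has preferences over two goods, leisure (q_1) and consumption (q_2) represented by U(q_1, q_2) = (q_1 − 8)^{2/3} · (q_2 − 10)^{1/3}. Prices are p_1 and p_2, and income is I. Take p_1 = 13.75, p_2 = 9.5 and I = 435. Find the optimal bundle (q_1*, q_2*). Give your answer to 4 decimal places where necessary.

q_1* = 19.1515, q_2* = 18.0702

MRS = 2·(q_2−10)/(q_1−8). Tangency with p_1/p_2 gives q_2−10 = (1/2)·(p_1/p_2)·(q_1−8).
After buying the subsistence bundle (8, 10), a share 2/3 of the remaining income goes to q_1: q_1* = 8 + 2/3·(I − 8p_1 − 10p_2)/p_1.
Discretionary income = 435 − 8·13.75 − 10·9.5 = 230; q_1* = 8 + 2/3·230/13.75 = 19.1515; q_2* = 10 + 1/3·230/9.5 = 18.0702.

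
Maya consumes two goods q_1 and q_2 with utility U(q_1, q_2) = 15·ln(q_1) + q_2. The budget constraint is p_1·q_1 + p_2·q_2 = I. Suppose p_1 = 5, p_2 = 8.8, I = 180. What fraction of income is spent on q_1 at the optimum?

Set MRS = p_1/p_2: (15/q_1)/1 = p_1/p_2.
So q_1*(p_1,p_2) = 15·p_2/p_1, independent of income; and q_2* = (I − 15·p_2)/p_2.
At the given prices: q_1* = 15·8.8/5 = 26.4, and q_2* = 5.4545.
Expenditure on q_1: 5·26.4 = 132; share = 0.7333.

share on q_1 = 0.7333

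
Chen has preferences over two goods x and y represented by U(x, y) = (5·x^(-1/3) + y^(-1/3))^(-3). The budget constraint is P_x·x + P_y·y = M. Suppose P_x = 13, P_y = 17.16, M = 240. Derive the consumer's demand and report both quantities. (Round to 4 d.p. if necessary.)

x* = 13.98, y* = 3.3951

With the ratio pinned down, the budget gives x* = M/(P_x + P_y·(y/x)) and y* = (y/x)·x*.
Numerically y/x = 0.242852, so x* = 240/(13 + 17.16·0.242852) = 13.98 and y* = 0.242852·13.98 = 3.3951.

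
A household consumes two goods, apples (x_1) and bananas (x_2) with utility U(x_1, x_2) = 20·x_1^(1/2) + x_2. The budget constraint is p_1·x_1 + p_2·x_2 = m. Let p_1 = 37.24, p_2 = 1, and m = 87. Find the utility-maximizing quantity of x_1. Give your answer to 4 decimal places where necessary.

x_1* = 0.0721

MU_x_1 = 10/√x_1, MU_x_2 = 1. Tangency: 10/√x_1 = p_1/p_2.
Solve: √x_1 = 10·p_2/p_1, so x_1*(p_1,p_2) = (10·p_2/p_1)², and x_2* = (m − p_1·x_1*)/p_2.
Plugging in: x_1* = (10·1/37.24)² = 0.0721.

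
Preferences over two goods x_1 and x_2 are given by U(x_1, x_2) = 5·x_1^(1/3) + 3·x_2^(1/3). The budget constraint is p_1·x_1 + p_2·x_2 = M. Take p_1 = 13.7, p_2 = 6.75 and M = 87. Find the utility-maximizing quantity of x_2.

x_2* = 5.1344

MRS = MU_x_1/MU_x_2 = (5/3)·(x_2/x_1)^(2/3). Set equal to p_1/p_2.
Hence x_2/x_1 = ((3/5)·p_1/p_2)^(1/(2/3)), i.e. raised to the 1.5 power.
With the ratio pinned down, the budget gives x_1* = M/(p_1 + p_2·(x_2/x_1)) and x_2* = (x_2/x_1)·x_1*.
Numerically x_2/x_1 = 1.343854, so x_1* = 87/(13.7 + 6.75·1.343854) = 3.8206 and x_2* = 1.343854·3.8206 = 5.1344.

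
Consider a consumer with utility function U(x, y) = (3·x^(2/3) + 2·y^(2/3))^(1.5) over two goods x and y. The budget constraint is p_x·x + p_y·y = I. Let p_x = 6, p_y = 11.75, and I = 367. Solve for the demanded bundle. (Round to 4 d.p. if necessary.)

x* = 56.7799, y* = 2.2401

Substitute y = (y/x)·x into the budget: x* = I/(p_x + p_y·(y/x)).
Numerically y/x = 0.039452, so x* = 367/(6 + 11.75·0.039452) = 56.7799 and y* = 0.039452·56.7799 = 2.2401.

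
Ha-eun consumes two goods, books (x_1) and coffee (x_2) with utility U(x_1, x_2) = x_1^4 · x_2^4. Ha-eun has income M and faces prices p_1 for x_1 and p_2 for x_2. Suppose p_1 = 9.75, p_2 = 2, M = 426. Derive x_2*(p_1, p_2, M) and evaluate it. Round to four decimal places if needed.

x_2* = 106.5

Demand: x_1*(p_1,p_2,M) = 0.5·M/p_1 and x_2* = 0.5·M/p_2.
At p_1=9.75, p_2=2, M=426: x_2* = 0.5·426/2 = 106.5.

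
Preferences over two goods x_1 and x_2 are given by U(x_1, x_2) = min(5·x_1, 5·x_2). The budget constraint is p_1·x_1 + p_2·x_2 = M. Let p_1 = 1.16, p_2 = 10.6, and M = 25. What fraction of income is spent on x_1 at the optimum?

With perfect complements, no substitution: consume in ratio x_1:x_2 = 5:5.
Budget: p_1·x_1 + p_2·x_1 = M, so (5·p_1 + 5·p_2)·x_1 = 5·M.
Demand: x_1*(p_1,p_2,M) = 5·M/(5·p_1 + 5·p_2), x_2* = 5·M/(5·p_1 + 5·p_2).
Here 5·1.16 + 5·10.6 = 58.8, giving x_1* = 2.1259 and x_2* = 2.1259.
Expenditure on x_1: 1.16·2.1259 = 2.466; share = 0.0986.

share on x_1 = 0.0986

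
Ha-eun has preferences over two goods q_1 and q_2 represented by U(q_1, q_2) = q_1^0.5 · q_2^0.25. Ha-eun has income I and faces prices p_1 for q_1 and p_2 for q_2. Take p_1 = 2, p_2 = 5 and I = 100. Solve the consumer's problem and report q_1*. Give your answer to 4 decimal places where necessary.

Tangency: MRS = 2·q_2/q_1 = p_1/p_2.
So 0.5·p_2·q_2 = 0.25·p_1·q_1; combined with the budget, a share 2/3 of income goes to q_1.
Demand: q_1*(p_1,p_2,I) = 2/3·I/p_1 and q_2* = 1/3·I/p_2.
At p_1=2, p_2=5, I=100: q_1* = 2/3·100/2 = 33.3333.

q_1* = 33.3333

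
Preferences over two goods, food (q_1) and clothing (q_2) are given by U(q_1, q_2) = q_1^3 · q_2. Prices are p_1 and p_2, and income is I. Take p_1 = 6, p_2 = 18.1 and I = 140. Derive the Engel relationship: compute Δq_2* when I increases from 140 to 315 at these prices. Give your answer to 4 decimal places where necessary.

Δq_2* = 2.4171

MU_q_1/MU_q_2 = (3·q_2)/(q_1); tangency sets this equal to p_1/p_2.
So 3·p_2·q_2 = p_1·q_1; combined with the budget, a share 0.75 of income goes to q_1.
Demand: q_1*(p_1,p_2,I) = 0.75·I/p_1 and q_2* = 0.25·I/p_2.
At p_1=6, p_2=18.1, I=140: q_2* = 0.25·140/18.1 = 1.9337.
At I' = 315: q_2* = 4.3508. Change: 4.3508 − 1.9337 = 2.4171.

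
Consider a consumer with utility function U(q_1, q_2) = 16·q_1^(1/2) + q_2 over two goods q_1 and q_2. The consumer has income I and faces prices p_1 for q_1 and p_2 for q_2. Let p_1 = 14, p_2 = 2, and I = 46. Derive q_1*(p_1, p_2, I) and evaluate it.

Utility is quasi-linear in q_2; the FOC for q_1 is 8/√q_1 = p_1/p_2.
Thus q_1* = (8·p_2/p_1)² — independent of I — with the rest of income spent on q_2.
Plugging in: q_1* = (8·2/14)² = 1.3061.

q_1* = 1.3061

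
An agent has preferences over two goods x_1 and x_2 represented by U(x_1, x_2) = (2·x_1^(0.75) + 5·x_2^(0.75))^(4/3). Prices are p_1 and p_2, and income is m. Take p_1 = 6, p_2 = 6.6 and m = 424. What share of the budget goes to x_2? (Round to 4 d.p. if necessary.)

share on x_2 = 0.967

With the ratio pinned down, the budget gives x_1* = m/(p_1 + p_2·(x_2/x_1)) and x_2* = (x_2/x_1)·x_1*.
Numerically x_2/x_1 = 26.680213, so x_1* = 424/(6 + 6.6·26.680213) = 2.3285 and x_2* = 26.680213·2.3285 = 62.1256.
Expenditure on x_2: 6.6·62.1256 = 410.0288; share = 0.967.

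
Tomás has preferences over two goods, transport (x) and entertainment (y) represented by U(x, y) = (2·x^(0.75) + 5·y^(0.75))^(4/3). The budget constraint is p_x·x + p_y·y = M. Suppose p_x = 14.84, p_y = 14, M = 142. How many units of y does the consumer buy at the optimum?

y* = 9.9294

Numerically y/x = 49.315506, so x* = 142/(14.84 + 14·49.315506) = 0.2013 and y* = 49.315506·0.2013 = 9.9294.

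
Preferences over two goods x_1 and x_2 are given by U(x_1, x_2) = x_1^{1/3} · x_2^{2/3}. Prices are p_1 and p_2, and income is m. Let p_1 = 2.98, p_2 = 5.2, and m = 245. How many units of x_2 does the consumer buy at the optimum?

Demand: x_1*(p_1,p_2,m) = 1/3·m/p_1 and x_2* = 2/3·m/p_2.
At p_1=2.98, p_2=5.2, m=245: x_2* = 2/3·245/5.2 = 31.4103.

x_2* = 31.4103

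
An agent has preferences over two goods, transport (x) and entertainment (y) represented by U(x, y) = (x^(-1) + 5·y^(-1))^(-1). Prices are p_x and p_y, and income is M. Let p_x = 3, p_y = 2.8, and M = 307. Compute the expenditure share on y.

MRS = MU_x/MU_y = (1/5)·(y/x)^(2). Set equal to p_x/p_y.
Hence y/x = (5·p_x/p_y)^(1/(2)), i.e. raised to the 0.5 power.
With the ratio pinned down, the budget gives x* = M/(p_x + p_y·(y/x)) and y* = (y/x)·x*.
Numerically y/x = 2.31455, so x* = 307/(3 + 2.8·2.31455) = 32.3814 and y* = 2.31455·32.3814 = 74.9485.
Expenditure on y: 2.8·74.9485 = 209.8557; share = 0.6836.

share on y = 0.6836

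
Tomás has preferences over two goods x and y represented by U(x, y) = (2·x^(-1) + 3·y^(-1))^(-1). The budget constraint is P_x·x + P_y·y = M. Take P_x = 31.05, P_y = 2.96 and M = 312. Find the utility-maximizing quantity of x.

From the CES first-order condition, (2/3)·(y/x)^(2) = P_x/P_y.
Solve for the ratio: y/x = [(3/2)·P_x/P_y]^(0.5).
With the ratio pinned down, the budget gives x* = M/(P_x + P_y·(y/x)) and y* = (y/x)·x*.
Numerically y/x = 3.966711, so x* = 312/(31.05 + 2.96·3.966711) = 7.2912.

x* = 7.2912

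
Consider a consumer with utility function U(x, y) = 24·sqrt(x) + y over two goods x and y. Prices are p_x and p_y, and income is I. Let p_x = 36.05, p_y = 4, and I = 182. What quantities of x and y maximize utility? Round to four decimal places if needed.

Utility is quasi-linear in y; the FOC for x is 12/√x = p_x/p_y.
Solve: √x = 12·p_y/p_x, so x*(p_x,p_y) = (12·p_y/p_x)², and y* = (I − p_x·x*)/p_y.
Plugging in: x* = (12·4/36.05)² = 1.7728, y* = 29.5222.

x* = 1.7728, y* = 29.5222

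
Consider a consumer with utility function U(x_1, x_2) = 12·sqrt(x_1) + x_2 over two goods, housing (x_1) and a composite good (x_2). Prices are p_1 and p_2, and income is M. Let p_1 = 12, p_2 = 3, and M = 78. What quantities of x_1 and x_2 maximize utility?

x_1* = 2.25, x_2* = 17

Thus x_1* = (6·p_2/p_1)² — independent of M — with the rest of income spent on x_2.
Plugging in: x_1* = (6·3/12)² = 2.25, x_2* = 17.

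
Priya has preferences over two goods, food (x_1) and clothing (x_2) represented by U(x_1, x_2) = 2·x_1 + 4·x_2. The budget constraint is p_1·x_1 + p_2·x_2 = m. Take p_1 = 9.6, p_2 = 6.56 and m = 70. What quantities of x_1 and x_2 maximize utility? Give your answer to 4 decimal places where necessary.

Perfect substitutes: compare marginal utility per dollar. 2/p_1 vs 4/p_2 → 0.2083 vs 0.6098.
x_2 gives more utility per dollar, so spend all income on x_2: x_2* = m/p_2, x_1* = 0.
Numerically: x_1* = 0, x_2* = 10.6707.

x_1* = 0, x_2* = 10.6707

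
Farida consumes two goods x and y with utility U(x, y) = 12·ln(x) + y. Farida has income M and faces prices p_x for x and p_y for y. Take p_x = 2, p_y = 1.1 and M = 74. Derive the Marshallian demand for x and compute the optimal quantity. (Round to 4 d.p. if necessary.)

Set MRS = p_x/p_y: (12/x)/1 = p_x/p_y.
So x*(p_x,p_y) = 12·p_y/p_x, independent of income; and y* = (M − 12·p_y)/p_y.
At the given prices: x* = 12·1.1/2 = 6.6.

x* = 6.6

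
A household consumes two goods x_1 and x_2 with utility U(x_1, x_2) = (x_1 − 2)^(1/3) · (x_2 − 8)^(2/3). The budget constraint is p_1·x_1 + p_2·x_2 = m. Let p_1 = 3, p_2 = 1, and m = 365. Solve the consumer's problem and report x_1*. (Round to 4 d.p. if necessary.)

This is Cobb-Douglas in (x_1−2, x_2−8): tangency gives 1/3·p_2·(x_2−8) = 2/3·p_1·(x_1−2).
After buying the subsistence bundle (2, 8), a share 1/3 of the remaining income goes to x_1: x_1* = 2 + 1/3·(m − 2p_1 − 8p_2)/p_1.
Discretionary income = 365 − 2·3 − 8·1 = 351; x_1* = 2 + 1/3·351/3 = 41.

x_1* = 41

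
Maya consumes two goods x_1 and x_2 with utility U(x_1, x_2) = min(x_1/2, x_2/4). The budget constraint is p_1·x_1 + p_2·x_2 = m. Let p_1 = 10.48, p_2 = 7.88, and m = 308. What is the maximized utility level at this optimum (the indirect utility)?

V = 5.8689

Here 2·10.48 + 4·7.88 = 52.48, giving x_1* = 11.7378 and x_2* = 23.4756.
Utility at the optimum: U(11.7378, 23.4756) = 5.8689.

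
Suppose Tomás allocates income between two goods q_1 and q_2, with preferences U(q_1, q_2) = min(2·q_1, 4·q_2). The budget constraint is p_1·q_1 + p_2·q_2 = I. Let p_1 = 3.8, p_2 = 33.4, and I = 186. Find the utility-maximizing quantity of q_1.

Demand: q_1*(p_1,p_2,I) = 4·I/(4·p_1 + 2·p_2), q_2* = 2·I/(4·p_1 + 2·p_2).
Here 4·3.8 + 2·33.4 = 82, giving q_1* = 9.0732.

q_1* = 9.0732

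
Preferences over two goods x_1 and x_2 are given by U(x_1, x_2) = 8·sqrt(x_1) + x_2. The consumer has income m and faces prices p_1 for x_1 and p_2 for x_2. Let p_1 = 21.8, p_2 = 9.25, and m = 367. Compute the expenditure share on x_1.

MU_x_1 = 4/√x_1, MU_x_2 = 1. Tangency: 4/√x_1 = p_1/p_2.
Solve: √x_1 = 4·p_2/p_1, so x_1*(p_1,p_2) = (4·p_2/p_1)², and x_2* = (m − p_1·x_1*)/p_2.
Plugging in: x_1* = (4·9.25/21.8)² = 2.8806, x_2* = 32.8867.
Expenditure on x_1: 21.8·2.8806 = 62.7982; share = 0.1711.

share on x_1 = 0.1711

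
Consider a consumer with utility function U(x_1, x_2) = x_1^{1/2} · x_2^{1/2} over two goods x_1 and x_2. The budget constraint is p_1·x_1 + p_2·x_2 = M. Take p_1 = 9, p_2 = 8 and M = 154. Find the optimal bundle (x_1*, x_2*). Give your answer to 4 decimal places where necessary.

x_1* = 8.5556, x_2* = 9.625

Tangency: MRS = x_2/x_1 = p_1/p_2.
Rearranging, p_2·x_2 = p_1·x_1. Substituting into the budget gives p_1·x_1·(1 + 1) = M.
Demand: x_1*(p_1,p_2,M) = 0.5·M/p_1 and x_2* = 0.5·M/p_2.
At p_1=9, p_2=8, M=154: x_1* = 0.5·154/9 = 8.5556, x_2* = 9.625.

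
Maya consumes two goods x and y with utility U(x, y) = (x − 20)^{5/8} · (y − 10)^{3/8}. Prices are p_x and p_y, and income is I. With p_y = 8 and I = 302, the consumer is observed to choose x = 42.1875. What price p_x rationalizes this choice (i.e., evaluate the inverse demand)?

This is Cobb-Douglas in (x−20, y−10): tangency gives 0.625·p_y·(y−10) = 0.375·p_x·(x−20).
Substituting into the budget: x* = 20 + 0.625·(I − 20·p_x − 10·p_y)/p_x, and y* = 10 + 0.375·(…)/p_y.
Set x* = 42.1875 in the demand function and solve for p_x: p_x = 4.

p_x = 4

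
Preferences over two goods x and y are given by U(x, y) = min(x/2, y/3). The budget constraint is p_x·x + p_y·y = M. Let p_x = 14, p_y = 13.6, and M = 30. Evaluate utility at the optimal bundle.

Leontief preferences: the optimum is at the kink where x/2 = y/3, i.e. y = (3/2)·x.
Budget: p_x·x + p_y·(3/2)·x = M, so (2·p_x + 3·p_y)·x = 2·M.
Demand: x*(p_x,p_y,M) = 2·M/(2·p_x + 3·p_y), y* = 3·M/(2·p_x + 3·p_y).
Here 2·14 + 3·13.6 = 68.8, giving x* = 0.8721 and y* = 1.3081.
Utility at the optimum: U(0.8721, 1.3081) = 0.436.

V = 0.436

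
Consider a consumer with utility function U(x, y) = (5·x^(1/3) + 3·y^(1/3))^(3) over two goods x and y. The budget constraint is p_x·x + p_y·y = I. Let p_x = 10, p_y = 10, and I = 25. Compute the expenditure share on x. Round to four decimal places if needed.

MRS = MU_x/MU_y = (5/3)·(y/x)^(2/3). Set equal to p_x/p_y.
Solve for the ratio: y/x = [(3/5)·p_x/p_y]^(1.5).
Substitute y = (y/x)·x into the budget: x* = I/(p_x + p_y·(y/x)).
Numerically y/x = 0.464758, so x* = 25/(10 + 10·0.464758) = 1.7068 and y* = 0.464758·1.7068 = 0.7932.
Expenditure on x: 10·1.7068 = 17.0677; share = 0.6827.

share on x = 0.6827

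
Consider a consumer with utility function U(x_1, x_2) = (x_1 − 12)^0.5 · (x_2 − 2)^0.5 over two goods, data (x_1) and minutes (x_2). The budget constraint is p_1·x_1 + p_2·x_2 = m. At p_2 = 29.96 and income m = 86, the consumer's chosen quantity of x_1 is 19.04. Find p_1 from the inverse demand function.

p_1 = 1

Let x_1' = x_1−12, x_2' = x_2−2. MRS = x_2'/x_1' = p_1/p_2.
After buying the subsistence bundle (12, 2), a share 0.5 of the remaining income goes to x_1: x_1* = 12 + 0.5·(m − 12p_1 − 2p_2)/p_1.
Set x_1* = 19.04 in the demand function and solve for p_1: p_1 = 1.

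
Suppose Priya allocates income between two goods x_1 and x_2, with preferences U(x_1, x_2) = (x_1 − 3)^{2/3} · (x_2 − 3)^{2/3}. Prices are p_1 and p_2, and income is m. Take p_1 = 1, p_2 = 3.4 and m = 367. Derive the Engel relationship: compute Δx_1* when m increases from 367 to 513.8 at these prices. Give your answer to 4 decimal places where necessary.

This is Cobb-Douglas in (x_1−3, x_2−3): tangency gives 2/3·p_2·(x_2−3) = 2/3·p_1·(x_1−3).
After buying the subsistence bundle (3, 3), a share 0.5 of the remaining income goes to x_1: x_1* = 3 + 0.5·(m − 3p_1 − 3p_2)/p_1.
Discretionary income = 367 − 3·1 − 3·3.4 = 353.8; x_1* = 3 + 0.5·353.8/1 = 179.9.
At m' = 513.8: x_1* = 253.3. Change: 253.3 − 179.9 = 73.4.

Δx_1* = 73.4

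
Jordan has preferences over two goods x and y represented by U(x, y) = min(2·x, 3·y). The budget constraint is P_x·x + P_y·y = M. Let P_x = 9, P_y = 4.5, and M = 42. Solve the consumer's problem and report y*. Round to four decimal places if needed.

Demand: x*(P_x,P_y,M) = 3·M/(3·P_x + 2·P_y), y* = 2·M/(3·P_x + 2·P_y).
Here 3·9 + 2·4.5 = 36, giving y* = 2.3333.

y* = 2.3333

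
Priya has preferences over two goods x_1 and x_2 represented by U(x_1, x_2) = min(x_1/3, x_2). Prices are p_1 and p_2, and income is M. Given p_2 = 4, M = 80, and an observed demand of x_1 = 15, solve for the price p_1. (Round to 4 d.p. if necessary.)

With perfect complements, no substitution: consume in ratio x_1:x_2 = 3:1.
Budget: p_1·x_1 + p_2·(1/3)·x_1 = M, so (3·p_1 + p_2)·x_1 = 3·M.
Demand: x_1*(p_1,p_2,M) = 3·M/(3·p_1 + p_2), x_2* = M/(3·p_1 + p_2).
Set x_1* = 15 in the demand function and solve for p_1: p_1 = 4.

p_1 = 4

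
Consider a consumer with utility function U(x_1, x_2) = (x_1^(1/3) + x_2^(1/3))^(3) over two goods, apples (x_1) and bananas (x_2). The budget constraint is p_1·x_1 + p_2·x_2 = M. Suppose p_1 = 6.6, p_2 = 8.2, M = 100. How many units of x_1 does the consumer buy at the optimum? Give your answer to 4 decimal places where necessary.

From the CES first-order condition, (x_2/x_1)^(2/3) = p_1/p_2.
Solve for the ratio: x_2/x_1 = [p_1/p_2]^(1.5).
Substitute x_2 = (x_2/x_1)·x_1 into the budget: x_1* = M/(p_1 + p_2·(x_2/x_1)).
Numerically x_2/x_1 = 0.722096, so x_1* = 100/(6.6 + 8.2·0.722096) = 7.9865.

x_1* = 7.9865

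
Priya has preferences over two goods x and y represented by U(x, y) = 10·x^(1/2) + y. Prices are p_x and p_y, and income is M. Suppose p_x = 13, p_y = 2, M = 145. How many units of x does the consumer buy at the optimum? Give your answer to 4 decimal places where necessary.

Utility is quasi-linear in y; the FOC for x is 5/√x = p_x/p_y.
Solve: √x = 5·p_y/p_x, so x*(p_x,p_y) = (5·p_y/p_x)², and y* = (M − p_x·x*)/p_y.
Plugging in: x* = (5·2/13)² = 0.5917.

x* = 0.5917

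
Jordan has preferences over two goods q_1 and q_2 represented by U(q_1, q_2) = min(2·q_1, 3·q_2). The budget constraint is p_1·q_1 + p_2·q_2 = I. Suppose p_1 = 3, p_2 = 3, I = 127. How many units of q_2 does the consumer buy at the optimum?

q_2* = 16.9333

With perfect complements, no substitution: consume in ratio q_1:q_2 = 3:2.
Budget: p_1·q_1 + p_2·(2/3)·q_1 = I, so (3·p_1 + 2·p_2)·q_1 = 3·I.
Demand: q_1*(p_1,p_2,I) = 3·I/(3·p_1 + 2·p_2), q_2* = 2·I/(3·p_1 + 2·p_2).
Here 3·3 + 2·3 = 15, giving q_2* = 16.9333.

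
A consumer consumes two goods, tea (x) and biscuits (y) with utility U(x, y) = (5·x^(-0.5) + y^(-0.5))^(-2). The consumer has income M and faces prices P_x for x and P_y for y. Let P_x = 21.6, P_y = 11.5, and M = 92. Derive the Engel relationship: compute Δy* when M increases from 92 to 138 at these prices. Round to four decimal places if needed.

MRS = MU_x/MU_y = 5·(y/x)^(1.5). Set equal to P_x/P_y.
Hence y/x = ((1/5)·P_x/P_y)^(1/(1.5)), i.e. raised to the 2/3 power.
With the ratio pinned down, the budget gives x* = M/(P_x + P_y·(y/x)) and y* = (y/x)·x*.
Numerically y/x = 0.520624, so x* = 92/(21.6 + 11.5·0.520624) = 3.3349 and y* = 0.520624·3.3349 = 1.7362.
At M' = 138: y* = 2.6043. Change: 2.6043 − 1.7362 = 0.8681.

Δy* = 0.8681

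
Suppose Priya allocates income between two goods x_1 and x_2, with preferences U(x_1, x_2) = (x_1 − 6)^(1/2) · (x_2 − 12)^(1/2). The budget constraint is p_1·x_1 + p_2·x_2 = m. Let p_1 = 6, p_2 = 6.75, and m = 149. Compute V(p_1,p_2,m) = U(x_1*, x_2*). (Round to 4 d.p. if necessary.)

This is Cobb-Douglas in (x_1−6, x_2−12): tangency gives 0.5·p_2·(x_2−12) = 0.5·p_1·(x_1−6).
After buying the subsistence bundle (6, 12), a share 0.5 of the remaining income goes to x_1: x_1* = 6 + 0.5·(m − 6p_1 − 12p_2)/p_1.
Discretionary income = 149 − 6·6 − 12·6.75 = 32; x_1* = 6 + 0.5·32/6 = 8.6667; x_2* = 12 + 0.5·32/6.75 = 14.3704.
Utility at the optimum: U(8.6667, 14.3704) = 2.5142.

V = 2.5142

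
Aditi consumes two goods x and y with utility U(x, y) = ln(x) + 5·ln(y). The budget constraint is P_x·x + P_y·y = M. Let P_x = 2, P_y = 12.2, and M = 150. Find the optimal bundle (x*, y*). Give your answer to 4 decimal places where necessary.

x* = 12.5, y* = 10.2459

Tangency: MRS = (1/5)·y/x = P_x/P_y.
Rearranging, P_y·y = 5·P_x·x. Substituting into the budget gives P_x·x·(1 + 5) = M.
Demand: x*(P_x,P_y,M) = 1/6·M/P_x and y* = 5/6·M/P_y.
At P_x=2, P_y=12.2, M=150: x* = 1/6·150/2 = 12.5, y* = 10.2459.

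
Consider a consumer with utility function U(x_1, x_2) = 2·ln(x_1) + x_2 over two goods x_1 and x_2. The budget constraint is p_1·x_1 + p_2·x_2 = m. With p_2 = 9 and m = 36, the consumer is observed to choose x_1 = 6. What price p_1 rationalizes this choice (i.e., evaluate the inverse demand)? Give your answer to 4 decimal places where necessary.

p_1 = 3

Set MRS = p_1/p_2: (2/x_1)/1 = p_1/p_2.
So x_1*(p_1,p_2) = 2·p_2/p_1, independent of income; and x_2* = (m − 2·p_2)/p_2.
Set x_1* = 6 in the demand function and solve for p_1: p_1 = 3.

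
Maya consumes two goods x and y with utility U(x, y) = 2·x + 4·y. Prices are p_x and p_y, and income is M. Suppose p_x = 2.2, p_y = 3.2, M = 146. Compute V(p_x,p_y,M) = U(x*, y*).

V = 182.5

Linear utility — the consumer picks whichever good has higher MU/price: 2/2.2 = 0.9091 vs 4/3.2 = 1.25.
y gives more utility per dollar, so spend all income on y: y* = M/p_y, x* = 0.
Numerically: x* = 0, y* = 45.625.
Utility at the optimum: U(0, 45.625) = 182.5.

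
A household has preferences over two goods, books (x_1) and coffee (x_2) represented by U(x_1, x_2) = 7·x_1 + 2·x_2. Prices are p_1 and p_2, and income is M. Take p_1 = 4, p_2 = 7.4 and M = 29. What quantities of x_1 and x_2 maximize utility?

Linear utility — the consumer picks whichever good has higher MU/price: 7/4 = 1.75 vs 2/7.4 = 0.2703.
x_1 gives more utility per dollar, so spend all income on x_1: x_1* = M/p_1, x_2* = 0.
Numerically: x_1* = 7.25, x_2* = 0.

x_1* = 7.25, x_2* = 0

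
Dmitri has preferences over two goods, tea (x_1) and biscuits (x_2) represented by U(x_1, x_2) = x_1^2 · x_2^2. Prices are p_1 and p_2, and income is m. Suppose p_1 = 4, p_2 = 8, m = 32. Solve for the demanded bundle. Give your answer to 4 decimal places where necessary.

x_1* = 4, x_2* = 2

At p_1=4, p_2=8, m=32: x_1* = 0.5·32/4 = 4, x_2* = 2.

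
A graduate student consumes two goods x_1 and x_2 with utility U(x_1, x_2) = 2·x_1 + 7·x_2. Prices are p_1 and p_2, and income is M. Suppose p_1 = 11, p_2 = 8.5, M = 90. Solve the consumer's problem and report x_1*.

x_1* = 0

Linear utility — the consumer picks whichever good has higher MU/price: 2/11 = 0.1818 vs 7/8.5 = 0.8235.
x_2 gives more utility per dollar, so spend all income on x_2: x_2* = M/p_2, x_1* = 0.
Numerically: x_1* = 0, x_2* = 10.5882.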